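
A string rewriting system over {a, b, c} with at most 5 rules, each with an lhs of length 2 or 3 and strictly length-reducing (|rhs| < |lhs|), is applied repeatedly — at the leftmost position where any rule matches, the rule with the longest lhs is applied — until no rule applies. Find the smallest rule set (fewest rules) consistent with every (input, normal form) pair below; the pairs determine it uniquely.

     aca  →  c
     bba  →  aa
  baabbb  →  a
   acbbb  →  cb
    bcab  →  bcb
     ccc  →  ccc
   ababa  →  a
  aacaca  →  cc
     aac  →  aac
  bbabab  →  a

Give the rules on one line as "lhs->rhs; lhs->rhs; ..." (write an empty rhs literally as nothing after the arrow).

  | aca => ca => c
  | bba => aa
  | baabbb => babb => bb => a
  | acbbb => acab => cab => cb

ab->; aca->ca; bb->a; ca->c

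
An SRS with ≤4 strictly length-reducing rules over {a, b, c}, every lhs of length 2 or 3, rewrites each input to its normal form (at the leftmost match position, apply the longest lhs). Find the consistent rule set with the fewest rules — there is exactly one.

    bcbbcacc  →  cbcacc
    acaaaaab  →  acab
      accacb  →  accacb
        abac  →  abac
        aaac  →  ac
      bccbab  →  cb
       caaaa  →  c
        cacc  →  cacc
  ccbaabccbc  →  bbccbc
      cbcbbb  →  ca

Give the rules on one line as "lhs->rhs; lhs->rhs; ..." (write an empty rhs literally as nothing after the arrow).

  | bcbbcacc => cbcacc
  | acaaaaab => acaaab => acab
  | accacb
  | abac

aa->; bcb->c; cba->b; cbb->a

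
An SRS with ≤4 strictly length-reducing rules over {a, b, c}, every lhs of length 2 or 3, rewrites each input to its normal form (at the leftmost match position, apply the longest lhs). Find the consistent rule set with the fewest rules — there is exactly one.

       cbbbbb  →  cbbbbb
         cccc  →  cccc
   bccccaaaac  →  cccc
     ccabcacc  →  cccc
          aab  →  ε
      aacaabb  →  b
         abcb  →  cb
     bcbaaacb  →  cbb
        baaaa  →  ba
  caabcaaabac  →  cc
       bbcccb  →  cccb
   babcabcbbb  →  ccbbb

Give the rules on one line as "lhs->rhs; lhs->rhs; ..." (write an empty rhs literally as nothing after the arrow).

aa->a; ab->; ac->; bc->c

  | cbbbbb
  | cccc
  | bccccaaaac => ccccaaaac => ccccaaac => ccccaac => ccccac => cccc
  | ccabcacc => cccacc => cccc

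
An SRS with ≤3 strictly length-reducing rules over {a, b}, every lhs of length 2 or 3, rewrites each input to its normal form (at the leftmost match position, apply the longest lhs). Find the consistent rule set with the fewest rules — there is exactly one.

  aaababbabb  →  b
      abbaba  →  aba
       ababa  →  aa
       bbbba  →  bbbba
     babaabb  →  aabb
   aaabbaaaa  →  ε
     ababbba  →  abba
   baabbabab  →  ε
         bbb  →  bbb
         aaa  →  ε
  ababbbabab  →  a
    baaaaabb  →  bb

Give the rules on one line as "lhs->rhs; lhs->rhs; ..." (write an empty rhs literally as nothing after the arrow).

aaa->; baa->; bab->

  | aaababbabb => babbabb => babb => b
  | abbaba => aba
  | ababa => aa
  | bbbba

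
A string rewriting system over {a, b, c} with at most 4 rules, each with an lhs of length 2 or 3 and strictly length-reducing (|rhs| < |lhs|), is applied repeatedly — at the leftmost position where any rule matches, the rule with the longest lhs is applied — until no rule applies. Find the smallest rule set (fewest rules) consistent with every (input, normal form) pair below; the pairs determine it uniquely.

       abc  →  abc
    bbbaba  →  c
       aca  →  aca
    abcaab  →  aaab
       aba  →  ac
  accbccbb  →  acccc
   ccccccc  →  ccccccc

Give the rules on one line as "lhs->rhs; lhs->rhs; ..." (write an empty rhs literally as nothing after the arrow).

ba->c; bca->a; cb->c

  | abc
  | bbbaba => bbcba => bbca => ba => c
  | aca
  | abcaab => aaab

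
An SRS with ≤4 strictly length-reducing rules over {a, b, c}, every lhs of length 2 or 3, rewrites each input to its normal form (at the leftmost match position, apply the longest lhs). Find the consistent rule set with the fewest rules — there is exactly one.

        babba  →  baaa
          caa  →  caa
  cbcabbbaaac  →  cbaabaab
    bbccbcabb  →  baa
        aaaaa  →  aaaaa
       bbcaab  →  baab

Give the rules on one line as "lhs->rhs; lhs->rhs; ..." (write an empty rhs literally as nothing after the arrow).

ac->b; bb->a; bc->b

  | babba => baaa
  | caa
  | cbcabbbaaac => cbabbbaaac => cbaabaaac => cbaabaab
  | bbccbcabb => accbcabb => bcbcabb => bbcabb => acabb => babb => baa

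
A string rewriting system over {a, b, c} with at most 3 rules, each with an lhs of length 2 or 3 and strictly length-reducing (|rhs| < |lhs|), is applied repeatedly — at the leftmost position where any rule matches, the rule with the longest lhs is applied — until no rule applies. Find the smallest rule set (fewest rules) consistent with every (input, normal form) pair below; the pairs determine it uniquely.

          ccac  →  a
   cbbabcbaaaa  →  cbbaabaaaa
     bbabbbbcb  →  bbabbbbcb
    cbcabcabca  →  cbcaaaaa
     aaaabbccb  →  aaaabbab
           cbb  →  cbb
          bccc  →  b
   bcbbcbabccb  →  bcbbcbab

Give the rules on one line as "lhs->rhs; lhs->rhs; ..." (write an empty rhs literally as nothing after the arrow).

  | ccac => aac => a
  | cbbabcbaaaa => cbbaabaaaa
  | bbabbbbcb
  | cbcabcabca => cbcaaabca => cbcaaaaa

abc->aa; ac->; cc->a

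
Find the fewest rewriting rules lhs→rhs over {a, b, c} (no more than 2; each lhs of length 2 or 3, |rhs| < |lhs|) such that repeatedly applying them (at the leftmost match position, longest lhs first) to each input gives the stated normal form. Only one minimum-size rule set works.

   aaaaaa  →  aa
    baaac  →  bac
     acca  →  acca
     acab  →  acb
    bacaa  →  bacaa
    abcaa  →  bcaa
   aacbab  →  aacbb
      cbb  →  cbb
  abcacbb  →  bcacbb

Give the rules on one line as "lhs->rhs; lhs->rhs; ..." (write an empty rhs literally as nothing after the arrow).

  | aaaaaa => aaaa => aa
  | baaac => bac
  | acca
  | acab => acb

aaa->a; ab->b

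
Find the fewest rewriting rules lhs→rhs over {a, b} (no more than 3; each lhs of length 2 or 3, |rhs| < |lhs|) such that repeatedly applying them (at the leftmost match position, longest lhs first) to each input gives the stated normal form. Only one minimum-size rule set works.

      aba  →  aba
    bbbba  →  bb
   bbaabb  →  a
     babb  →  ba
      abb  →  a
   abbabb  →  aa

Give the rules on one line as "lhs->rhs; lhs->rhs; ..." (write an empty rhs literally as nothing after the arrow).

abb->a; bba->

  | aba
  | bbbba => bb
  | bbaabb => abb => a
  | babb => ba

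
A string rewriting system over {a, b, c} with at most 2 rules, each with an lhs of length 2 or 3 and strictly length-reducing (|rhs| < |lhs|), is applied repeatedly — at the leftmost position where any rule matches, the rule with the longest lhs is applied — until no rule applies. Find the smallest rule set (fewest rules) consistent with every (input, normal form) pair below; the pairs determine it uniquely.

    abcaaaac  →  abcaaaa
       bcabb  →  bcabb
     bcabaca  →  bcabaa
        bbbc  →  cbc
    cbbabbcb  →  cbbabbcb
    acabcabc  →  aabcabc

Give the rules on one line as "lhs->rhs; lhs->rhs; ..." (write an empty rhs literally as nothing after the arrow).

  | abcaaaac => abcaaaa
  | bcabb
  | bcabaca => bcabaa
  | bbbc => cbc

ac->a; bbb->cb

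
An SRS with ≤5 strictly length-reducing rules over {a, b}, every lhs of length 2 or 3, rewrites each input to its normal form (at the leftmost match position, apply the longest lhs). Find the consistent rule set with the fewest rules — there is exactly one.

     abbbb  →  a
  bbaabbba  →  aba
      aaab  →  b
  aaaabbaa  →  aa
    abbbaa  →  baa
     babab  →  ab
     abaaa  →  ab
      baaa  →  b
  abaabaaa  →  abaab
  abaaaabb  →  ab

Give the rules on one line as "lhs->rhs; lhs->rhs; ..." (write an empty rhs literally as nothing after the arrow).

  | abbbb => bb => a
  | bbaabbba => aaabbba => bbba => aba
  | aaab => b
  | aaaabbaa => abbaa => aa

aaa->; abb->; bab->; bb->a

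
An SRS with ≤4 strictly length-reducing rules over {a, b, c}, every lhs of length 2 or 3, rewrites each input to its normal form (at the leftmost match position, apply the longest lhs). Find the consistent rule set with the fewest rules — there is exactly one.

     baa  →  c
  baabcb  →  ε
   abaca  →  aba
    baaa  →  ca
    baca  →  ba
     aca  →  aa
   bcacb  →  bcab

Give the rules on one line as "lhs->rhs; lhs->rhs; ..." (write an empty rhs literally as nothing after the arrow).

ac->a; baa->c; bac->b; cb->

  | baa => c
  | baabcb => cbcb => cb => ε
  | abaca => aba
  | baaa => ca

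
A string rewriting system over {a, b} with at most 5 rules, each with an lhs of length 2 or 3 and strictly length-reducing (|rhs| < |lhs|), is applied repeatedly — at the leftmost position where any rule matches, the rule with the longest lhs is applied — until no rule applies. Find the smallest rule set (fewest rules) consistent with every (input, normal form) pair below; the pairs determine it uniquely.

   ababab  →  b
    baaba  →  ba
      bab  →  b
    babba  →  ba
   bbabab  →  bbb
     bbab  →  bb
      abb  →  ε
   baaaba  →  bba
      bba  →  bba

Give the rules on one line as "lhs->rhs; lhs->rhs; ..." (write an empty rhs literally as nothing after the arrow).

aaa->; ab->; aba->; abb->

  | ababab => bab => b
  | baaba => ba
  | bab => b
  | babba => ba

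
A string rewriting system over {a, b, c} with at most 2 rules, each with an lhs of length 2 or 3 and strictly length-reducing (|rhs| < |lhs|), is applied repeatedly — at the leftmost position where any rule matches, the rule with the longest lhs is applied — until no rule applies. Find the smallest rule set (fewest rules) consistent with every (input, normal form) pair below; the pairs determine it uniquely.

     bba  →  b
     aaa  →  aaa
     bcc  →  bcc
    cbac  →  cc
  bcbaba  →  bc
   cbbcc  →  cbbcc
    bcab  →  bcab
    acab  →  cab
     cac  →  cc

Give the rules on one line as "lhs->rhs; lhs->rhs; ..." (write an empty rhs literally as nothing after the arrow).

  | bba => b
  | aaa
  | bcc
  | cbac => cc

ac->c; ba->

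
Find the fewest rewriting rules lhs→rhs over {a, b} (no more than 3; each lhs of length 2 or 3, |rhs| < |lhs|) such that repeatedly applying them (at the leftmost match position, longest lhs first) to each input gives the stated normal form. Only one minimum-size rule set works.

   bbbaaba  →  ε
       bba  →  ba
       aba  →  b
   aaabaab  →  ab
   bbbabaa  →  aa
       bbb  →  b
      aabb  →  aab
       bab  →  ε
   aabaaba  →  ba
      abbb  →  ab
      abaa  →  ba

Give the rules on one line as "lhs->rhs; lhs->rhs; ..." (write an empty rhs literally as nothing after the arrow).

  | bbbaaba => bbaaba => baaba => bab => ε
  | bba => ba
  | aba => b
  | aaabaab => aabab => abb => ab

aba->b; bab->; bb->b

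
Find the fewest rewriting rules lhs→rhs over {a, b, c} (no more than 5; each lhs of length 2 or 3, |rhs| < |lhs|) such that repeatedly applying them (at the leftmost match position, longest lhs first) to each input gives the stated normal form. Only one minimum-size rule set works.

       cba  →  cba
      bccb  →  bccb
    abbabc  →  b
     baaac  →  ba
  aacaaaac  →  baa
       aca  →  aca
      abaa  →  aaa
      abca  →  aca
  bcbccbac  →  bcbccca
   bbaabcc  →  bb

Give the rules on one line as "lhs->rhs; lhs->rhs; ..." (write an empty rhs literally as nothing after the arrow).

  | cba
  | bccb
  | abbabc => ababc => aabc => aac => b
  | baaac => bab => ba

aac->b; ab->a; bac->ca; bbc->b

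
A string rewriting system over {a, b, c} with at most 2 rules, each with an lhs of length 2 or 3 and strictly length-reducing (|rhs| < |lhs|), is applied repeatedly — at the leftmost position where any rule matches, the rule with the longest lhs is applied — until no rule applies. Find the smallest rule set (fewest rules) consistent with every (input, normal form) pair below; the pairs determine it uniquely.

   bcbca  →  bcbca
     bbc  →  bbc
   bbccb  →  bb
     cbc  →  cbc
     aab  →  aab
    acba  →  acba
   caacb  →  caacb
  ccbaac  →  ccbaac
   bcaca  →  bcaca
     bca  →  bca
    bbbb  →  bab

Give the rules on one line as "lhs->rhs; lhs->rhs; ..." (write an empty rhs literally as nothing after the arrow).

bbb->ba; bcc->

  | bcbca
  | bbc
  | bbccb => bb
  | cbc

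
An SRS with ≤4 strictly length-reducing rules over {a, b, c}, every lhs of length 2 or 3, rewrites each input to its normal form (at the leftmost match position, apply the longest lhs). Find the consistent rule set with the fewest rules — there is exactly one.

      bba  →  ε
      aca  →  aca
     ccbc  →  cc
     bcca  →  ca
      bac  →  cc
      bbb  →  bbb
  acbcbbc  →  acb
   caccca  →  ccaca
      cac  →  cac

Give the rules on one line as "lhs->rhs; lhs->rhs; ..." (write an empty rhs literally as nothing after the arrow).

  | bba => bc => ε
  | aca
  | ccbc => cc
  | bcca => ca

acc->ca; ba->c; bc->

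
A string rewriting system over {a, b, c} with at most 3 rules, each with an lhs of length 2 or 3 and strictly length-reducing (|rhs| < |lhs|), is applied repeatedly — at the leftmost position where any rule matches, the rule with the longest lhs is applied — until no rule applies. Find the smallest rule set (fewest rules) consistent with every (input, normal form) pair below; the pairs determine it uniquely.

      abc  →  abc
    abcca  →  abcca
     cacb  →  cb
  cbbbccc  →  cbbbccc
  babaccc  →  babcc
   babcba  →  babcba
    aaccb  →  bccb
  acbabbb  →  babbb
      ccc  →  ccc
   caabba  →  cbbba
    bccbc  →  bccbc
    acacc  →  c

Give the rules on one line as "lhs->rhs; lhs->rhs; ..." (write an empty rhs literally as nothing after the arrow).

  | abc
  | abcca
  | cacb => cb
  | cbbbccc

aa->b; ac->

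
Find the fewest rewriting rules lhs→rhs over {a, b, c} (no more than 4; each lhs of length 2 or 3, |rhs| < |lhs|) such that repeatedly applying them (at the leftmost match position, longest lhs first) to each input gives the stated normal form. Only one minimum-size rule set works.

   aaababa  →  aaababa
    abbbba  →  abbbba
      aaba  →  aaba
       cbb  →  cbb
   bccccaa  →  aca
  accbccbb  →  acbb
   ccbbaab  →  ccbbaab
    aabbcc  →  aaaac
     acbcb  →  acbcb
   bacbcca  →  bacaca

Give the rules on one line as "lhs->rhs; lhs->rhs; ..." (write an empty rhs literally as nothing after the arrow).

  | aaababa
  | abbbba
  | aaba
  | cbb

bbc->aa; bcc->ac; cca->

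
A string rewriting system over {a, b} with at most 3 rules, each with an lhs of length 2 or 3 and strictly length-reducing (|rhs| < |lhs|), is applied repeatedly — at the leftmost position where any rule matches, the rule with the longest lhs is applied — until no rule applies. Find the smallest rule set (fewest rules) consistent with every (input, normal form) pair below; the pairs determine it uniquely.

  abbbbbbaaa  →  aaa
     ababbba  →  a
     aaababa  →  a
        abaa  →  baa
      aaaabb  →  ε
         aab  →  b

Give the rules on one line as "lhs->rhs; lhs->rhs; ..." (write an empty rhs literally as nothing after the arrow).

ab->b; bb->

  | abbbbbbaaa => bbbbbbaaa => bbbbaaa => bbaaa => aaa
  | ababbba => babbba => bbbba => bba => a
  | aaababa => aababa => ababa => baba => bba => a
  | abaa => baa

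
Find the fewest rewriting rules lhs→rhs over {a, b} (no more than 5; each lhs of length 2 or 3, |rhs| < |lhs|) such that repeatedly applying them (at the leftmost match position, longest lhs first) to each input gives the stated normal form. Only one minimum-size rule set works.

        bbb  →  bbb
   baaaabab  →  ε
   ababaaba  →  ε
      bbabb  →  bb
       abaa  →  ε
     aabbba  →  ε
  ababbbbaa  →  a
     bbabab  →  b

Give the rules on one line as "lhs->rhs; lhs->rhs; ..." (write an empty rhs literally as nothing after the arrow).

aa->; ab->; ba->; bba->ba

  | bbb
  | baaaabab => aaabab => abab => ab => ε
  | ababaaba => abaaba => aaba => ba => ε
  | bbabb => babb => bb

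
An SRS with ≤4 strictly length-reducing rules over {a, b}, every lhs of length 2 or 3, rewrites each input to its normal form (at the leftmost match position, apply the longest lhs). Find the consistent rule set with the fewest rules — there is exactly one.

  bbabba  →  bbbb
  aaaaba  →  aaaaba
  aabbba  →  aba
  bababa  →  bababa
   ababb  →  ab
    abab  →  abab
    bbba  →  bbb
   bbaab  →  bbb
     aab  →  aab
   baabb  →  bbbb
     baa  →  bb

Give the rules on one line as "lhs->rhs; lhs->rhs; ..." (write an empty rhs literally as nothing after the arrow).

  | bbabba => bbbba => bbbb
  | aaaaba
  | aabbba => aba
  | bababa

abb->; baa->bb; bba->bb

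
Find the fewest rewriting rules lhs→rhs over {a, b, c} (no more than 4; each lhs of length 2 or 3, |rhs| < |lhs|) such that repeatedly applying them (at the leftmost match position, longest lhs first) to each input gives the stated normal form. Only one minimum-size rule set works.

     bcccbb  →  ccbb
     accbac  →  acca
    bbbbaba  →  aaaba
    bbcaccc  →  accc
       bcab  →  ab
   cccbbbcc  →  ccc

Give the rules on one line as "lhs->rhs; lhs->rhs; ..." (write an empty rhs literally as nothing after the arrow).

  | bcccbb => ccbb
  | accbac => acca
  | bbbbaba => bbaaba => aaaba
  | bbcaccc => accc

bac->a; bba->aa; bbc->; bc->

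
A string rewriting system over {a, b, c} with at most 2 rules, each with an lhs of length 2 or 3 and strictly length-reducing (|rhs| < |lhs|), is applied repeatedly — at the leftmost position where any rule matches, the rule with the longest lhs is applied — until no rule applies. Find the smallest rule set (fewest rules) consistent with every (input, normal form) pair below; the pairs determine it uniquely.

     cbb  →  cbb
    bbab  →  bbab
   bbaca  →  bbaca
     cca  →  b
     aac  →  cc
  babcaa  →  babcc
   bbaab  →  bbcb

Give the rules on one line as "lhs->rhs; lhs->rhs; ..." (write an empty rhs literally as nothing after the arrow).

  | cbb
  | bbab
  | bbaca
  | cca => b

aa->c; cca->b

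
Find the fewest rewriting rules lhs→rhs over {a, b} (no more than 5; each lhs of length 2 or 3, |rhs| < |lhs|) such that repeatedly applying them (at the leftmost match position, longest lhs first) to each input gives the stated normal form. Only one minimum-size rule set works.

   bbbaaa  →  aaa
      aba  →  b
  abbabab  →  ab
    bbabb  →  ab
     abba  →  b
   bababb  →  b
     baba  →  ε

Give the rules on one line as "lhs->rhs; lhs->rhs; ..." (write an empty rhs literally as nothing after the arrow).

  | bbbaaa => aaa
  | aba => b
  | abbabab => ababab => bbab => ab
  | bbabb => abb => ab

aba->b; abb->ab; bb->; bbb->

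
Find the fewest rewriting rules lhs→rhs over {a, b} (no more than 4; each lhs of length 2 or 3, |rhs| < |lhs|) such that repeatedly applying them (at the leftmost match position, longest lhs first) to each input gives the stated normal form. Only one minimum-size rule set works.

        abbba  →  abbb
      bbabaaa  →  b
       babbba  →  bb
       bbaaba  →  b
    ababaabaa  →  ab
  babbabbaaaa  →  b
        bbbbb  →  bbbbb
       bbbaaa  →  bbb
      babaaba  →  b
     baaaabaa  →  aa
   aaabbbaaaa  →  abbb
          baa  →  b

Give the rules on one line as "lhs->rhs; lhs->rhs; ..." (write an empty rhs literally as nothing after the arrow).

  | abbba => abbb
  | bbabaaa => baaa => baa => ba => b
  | babbba => bba => bb
  | bbaaba => bbaba => ba => b

aab->b; ba->b; bab->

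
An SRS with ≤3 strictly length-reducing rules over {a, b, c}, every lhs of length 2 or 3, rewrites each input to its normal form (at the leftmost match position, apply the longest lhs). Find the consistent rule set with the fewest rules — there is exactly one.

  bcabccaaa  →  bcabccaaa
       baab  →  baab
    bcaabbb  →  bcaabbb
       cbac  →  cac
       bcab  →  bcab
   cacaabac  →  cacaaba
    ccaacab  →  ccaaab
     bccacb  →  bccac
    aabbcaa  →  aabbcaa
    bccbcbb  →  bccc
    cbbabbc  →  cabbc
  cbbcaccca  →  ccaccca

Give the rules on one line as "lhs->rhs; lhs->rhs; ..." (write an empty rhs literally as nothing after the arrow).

aac->aa; bac->ba; cb->c

  | bcabccaaa
  | baab
  | bcaabbb
  | cbac => cac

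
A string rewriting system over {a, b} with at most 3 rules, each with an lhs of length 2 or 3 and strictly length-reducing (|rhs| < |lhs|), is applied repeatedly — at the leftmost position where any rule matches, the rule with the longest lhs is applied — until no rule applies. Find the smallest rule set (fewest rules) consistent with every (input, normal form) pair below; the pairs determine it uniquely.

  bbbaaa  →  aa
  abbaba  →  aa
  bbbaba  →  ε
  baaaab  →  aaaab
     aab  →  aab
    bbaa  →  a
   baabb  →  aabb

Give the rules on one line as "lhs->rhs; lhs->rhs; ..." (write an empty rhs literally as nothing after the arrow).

  | bbbaaa => baa => aa
  | abbaba => aba => aa
  | bbbaba => bba => ε
  | baaaab => aaaab

ba->a; bba->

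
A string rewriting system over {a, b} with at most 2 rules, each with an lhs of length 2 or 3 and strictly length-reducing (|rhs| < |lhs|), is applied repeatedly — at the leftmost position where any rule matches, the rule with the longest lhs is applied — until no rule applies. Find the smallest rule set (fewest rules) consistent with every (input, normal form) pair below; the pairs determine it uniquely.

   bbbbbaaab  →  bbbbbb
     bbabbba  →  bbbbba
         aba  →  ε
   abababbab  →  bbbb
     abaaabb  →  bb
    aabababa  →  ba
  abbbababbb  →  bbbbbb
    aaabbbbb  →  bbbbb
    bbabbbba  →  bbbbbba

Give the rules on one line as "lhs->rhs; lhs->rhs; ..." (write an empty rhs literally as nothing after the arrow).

  | bbbbbaaab => bbbbbaab => bbbbbab => bbbbbb
  | bbabbba => bbbbba
  | aba => ε
  | abababbab => babbab => bbbab => bbbb

ab->b; aba->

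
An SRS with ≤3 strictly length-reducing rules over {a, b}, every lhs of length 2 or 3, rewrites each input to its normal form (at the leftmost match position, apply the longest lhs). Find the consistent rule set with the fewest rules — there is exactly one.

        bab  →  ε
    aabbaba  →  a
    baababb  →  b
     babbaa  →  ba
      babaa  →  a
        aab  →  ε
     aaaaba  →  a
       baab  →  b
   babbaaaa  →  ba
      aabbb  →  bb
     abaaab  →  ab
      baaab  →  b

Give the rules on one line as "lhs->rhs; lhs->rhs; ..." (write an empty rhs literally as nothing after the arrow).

  | bab => ε
  | aabbaba => baba => a
  | baababb => babb => b
  | babbaa => baa => ba

aa->a; aab->; bab->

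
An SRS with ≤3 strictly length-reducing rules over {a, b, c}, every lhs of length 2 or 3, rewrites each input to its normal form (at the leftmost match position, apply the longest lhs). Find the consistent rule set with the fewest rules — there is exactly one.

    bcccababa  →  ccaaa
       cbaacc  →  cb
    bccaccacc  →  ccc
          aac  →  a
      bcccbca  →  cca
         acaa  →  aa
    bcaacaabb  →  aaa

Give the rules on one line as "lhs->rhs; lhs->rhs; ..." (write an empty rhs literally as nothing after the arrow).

  | bcccababa => ccababa => ccaaba => ccaaa
  | cbaacc => cbac => cb
  | bccaccacc => caccacc => ccacc => ccc
  | aac => a

ab->a; ac->; bc->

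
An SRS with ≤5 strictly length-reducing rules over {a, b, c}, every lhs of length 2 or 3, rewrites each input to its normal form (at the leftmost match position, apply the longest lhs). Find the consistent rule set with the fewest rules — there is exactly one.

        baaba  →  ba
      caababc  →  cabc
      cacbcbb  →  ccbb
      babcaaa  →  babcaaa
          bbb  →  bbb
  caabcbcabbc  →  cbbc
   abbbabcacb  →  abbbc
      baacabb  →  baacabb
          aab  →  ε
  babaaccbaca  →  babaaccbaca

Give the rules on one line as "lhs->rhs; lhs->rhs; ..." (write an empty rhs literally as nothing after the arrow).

  | baaba => ba
  | caababc => cabc
  | cacbcbb => ccbb
  | babcaaa

aab->; acb->; bba->b; cbc->ba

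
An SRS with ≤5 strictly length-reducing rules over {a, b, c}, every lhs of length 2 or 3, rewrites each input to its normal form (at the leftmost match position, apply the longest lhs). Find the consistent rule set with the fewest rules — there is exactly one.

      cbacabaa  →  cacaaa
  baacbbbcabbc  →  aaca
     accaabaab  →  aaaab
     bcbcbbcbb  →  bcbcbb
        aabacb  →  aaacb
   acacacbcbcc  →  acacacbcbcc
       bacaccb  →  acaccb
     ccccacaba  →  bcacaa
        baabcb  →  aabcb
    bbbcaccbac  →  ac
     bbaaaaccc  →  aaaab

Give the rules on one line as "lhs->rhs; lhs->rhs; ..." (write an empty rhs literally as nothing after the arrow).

ba->a; bbc->; cca->; ccc->b

  | cbacabaa => cacabaa => cacaaa
  | baacbbbcabbc => aacbbbcabbc => aacbabbc => aacabbc => aaca
  | accaabaab => aabaab => aaaab
  | bcbcbbcbb => bcbcbb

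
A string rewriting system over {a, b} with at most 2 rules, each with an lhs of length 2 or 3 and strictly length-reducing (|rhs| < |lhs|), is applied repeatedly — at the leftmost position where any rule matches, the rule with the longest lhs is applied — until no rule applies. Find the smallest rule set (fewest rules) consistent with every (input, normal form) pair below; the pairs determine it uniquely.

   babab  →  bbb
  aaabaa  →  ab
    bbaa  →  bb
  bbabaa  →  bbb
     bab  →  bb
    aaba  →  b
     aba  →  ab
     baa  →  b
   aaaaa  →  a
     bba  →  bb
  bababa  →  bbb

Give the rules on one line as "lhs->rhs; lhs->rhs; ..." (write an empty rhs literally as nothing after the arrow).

  | babab => bbab => bbb
  | aaabaa => abaa => aba => ab
  | bbaa => bba => bb
  | bbabaa => bbbaa => bbba => bbb

aa->; ba->b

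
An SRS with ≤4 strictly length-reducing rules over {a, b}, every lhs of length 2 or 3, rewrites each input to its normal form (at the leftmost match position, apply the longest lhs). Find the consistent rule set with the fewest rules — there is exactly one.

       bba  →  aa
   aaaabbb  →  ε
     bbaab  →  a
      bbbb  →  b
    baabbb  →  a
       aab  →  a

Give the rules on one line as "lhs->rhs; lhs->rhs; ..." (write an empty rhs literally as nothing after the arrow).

aaa->b; ab->; bb->a

  | bba => aa
  | aaaabbb => babbb => bbb => ab => ε
  | bbaab => aaab => bb => a
  | bbbb => abb => b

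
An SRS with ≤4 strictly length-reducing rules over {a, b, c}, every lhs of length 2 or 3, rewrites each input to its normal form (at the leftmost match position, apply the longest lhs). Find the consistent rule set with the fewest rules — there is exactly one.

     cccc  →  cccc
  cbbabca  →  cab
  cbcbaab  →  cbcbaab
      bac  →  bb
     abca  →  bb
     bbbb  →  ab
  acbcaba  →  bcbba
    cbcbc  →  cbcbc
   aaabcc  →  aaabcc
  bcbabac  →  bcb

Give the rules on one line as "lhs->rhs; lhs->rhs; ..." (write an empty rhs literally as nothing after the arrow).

abb->; ac->b; bbb->a; bca->cb

  | cccc
  | cbbabca => cbbacb => cbbbb => cab
  | cbcbaab
  | bac => bb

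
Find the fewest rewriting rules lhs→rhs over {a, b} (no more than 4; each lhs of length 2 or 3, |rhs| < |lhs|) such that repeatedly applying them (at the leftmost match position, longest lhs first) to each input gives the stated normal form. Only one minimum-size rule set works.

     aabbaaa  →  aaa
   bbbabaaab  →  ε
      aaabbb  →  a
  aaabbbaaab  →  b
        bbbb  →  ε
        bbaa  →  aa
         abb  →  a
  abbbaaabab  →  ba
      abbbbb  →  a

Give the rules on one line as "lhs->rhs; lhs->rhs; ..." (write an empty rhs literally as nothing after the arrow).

aab->b; ab->a; bb->

  | aabbaaa => bbaaa => aaa
  | bbbabaaab => babaaab => baaaab => baab => bb => ε
  | aaabbb => abbb => abb => ab => a
  | aaabbbaaab => abbbaaab => abbaaab => abaaab => aaaab => aab => b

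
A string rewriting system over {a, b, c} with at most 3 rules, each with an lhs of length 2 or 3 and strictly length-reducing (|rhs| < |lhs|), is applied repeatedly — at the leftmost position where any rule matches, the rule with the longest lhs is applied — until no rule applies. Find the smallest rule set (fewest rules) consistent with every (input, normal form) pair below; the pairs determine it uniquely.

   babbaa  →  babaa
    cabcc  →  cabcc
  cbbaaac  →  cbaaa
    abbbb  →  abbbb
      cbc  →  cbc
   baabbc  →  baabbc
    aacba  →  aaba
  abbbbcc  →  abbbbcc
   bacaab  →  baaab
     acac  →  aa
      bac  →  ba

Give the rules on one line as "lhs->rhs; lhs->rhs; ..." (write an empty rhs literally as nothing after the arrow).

ac->a; bba->ba

  | babbaa => babaa
  | cabcc
  | cbbaaac => cbaaac => cbaaa
  | abbbb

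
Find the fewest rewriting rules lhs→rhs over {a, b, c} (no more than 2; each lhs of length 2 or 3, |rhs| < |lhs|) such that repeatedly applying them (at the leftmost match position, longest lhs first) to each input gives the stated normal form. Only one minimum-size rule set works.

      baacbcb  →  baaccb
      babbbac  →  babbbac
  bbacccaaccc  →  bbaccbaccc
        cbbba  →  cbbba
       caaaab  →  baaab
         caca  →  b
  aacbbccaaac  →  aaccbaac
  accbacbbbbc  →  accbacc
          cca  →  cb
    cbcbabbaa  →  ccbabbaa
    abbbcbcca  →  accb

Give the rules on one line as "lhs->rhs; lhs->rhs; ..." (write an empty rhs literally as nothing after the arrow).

  | baacbcb => baaccb
  | babbbac
  | bbacccaaccc => bbaccbaccc
  | cbbba

bc->c; ca->b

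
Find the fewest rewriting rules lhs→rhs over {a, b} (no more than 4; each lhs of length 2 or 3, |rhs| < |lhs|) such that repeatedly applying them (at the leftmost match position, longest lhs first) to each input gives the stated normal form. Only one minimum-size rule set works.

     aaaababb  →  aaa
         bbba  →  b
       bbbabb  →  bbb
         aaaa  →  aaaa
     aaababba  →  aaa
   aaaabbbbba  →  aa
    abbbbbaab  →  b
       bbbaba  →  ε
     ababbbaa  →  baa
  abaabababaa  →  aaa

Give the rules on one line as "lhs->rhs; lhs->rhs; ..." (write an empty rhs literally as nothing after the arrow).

  | aaaababb => aaaabb => aaa
  | bbba => b
  | bbbabb => bbb
  | aaaa

ab->; abb->; bba->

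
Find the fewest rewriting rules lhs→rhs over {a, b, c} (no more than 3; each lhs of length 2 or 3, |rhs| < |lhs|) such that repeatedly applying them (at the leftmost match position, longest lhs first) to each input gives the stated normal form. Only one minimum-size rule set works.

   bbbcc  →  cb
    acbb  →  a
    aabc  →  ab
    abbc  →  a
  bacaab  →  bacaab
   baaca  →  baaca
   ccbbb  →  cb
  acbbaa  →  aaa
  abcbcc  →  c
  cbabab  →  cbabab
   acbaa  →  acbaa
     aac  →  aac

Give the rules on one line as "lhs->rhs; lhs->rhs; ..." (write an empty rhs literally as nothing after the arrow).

abc->b; bb->c; cc->

  | bbbcc => cbcc => cb
  | acbb => acc => a
  | aabc => ab
  | abbc => acc => a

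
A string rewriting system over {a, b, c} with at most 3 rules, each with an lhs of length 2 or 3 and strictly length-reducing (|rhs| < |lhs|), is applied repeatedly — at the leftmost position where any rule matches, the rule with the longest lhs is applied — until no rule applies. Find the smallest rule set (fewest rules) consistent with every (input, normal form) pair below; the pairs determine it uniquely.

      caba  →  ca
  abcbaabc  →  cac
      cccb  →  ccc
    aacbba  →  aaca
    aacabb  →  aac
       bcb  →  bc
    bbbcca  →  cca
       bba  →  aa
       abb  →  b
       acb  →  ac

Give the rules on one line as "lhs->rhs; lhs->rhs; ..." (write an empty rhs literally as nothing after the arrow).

ab->; bb->a; cb->c

  | caba => ca
  | abcbaabc => cbaabc => caabc => cac
  | cccb => ccc
  | aacbba => aacba => aaca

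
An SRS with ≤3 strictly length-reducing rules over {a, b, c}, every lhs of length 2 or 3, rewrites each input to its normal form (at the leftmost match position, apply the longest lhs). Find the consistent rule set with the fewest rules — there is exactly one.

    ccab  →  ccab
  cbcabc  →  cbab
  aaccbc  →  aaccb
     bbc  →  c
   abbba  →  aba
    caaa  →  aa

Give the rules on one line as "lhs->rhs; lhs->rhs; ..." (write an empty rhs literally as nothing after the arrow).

  | ccab
  | cbcabc => cbabc => cbab
  | aaccbc => aaccb
  | bbc => c

bb->; bc->b; caa->a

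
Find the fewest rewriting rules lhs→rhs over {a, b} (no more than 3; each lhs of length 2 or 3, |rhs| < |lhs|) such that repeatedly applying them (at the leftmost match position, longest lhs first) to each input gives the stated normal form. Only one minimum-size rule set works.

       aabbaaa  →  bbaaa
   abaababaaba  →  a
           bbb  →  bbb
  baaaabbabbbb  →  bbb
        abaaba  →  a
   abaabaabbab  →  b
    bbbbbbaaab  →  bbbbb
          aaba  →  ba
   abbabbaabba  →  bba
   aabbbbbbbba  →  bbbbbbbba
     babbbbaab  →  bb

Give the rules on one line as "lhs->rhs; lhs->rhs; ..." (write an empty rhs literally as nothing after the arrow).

ab->b; bab->

  | aabbaaa => abbaaa => bbaaa
  | abaababaaba => baababaaba => bababaaba => abaaba => baaba => baba => a
  | bbb
  | baaaabbabbbb => baaabbabbbb => baabbabbbb => babbabbbb => babbbb => bbb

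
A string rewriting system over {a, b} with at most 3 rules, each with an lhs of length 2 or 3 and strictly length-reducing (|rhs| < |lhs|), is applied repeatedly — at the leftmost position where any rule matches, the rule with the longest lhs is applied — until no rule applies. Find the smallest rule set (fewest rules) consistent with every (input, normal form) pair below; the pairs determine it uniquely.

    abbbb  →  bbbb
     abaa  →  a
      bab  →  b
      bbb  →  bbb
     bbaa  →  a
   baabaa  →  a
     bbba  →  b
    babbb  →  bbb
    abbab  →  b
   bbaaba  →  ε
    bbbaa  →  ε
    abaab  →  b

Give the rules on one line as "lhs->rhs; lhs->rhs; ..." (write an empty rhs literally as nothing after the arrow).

ab->b; ba->; bba->

  | abbbb => bbbb
  | abaa => baa => a
  | bab => b
  | bbb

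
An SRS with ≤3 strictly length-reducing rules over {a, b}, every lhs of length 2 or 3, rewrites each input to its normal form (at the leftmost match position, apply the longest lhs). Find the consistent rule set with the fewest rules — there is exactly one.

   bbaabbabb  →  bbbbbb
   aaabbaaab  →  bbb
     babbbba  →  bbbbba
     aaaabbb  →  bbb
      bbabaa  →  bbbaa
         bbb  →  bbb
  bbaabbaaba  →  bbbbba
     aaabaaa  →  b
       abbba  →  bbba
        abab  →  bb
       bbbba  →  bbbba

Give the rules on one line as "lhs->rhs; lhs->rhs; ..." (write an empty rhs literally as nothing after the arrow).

aaa->; ab->b

  | bbaabbabb => bbabbabb => bbbbabb => bbbbbb
  | aaabbaaab => bbaaab => bbb
  | babbbba => bbbbba
  | aaaabbb => abbb => bbb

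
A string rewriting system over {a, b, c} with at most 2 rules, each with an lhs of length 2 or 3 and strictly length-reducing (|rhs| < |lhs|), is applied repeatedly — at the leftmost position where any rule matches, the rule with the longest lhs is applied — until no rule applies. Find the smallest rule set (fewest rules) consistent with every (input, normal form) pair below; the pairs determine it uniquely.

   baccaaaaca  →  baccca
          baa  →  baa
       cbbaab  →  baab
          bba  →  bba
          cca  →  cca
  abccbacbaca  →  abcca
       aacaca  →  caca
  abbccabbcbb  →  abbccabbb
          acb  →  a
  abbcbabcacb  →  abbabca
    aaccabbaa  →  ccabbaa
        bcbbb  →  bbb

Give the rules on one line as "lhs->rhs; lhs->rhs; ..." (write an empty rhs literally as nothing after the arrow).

  | baccaaaaca => baccaaca => baccca
  | baa
  | cbbaab => baab
  | bba

aac->c; cb->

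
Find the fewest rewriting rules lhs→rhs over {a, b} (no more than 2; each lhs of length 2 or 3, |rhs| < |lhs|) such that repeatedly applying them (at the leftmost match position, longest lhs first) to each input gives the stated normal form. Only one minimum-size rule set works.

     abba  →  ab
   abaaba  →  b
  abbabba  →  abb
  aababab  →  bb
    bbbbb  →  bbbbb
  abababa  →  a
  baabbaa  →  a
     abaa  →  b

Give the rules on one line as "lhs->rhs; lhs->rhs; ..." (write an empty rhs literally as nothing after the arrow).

aa->b; ba->

  | abba => ab
  | abaaba => aaba => bba => b
  | abbabba => abbba => abb
  | aababab => bbabab => bbab => bb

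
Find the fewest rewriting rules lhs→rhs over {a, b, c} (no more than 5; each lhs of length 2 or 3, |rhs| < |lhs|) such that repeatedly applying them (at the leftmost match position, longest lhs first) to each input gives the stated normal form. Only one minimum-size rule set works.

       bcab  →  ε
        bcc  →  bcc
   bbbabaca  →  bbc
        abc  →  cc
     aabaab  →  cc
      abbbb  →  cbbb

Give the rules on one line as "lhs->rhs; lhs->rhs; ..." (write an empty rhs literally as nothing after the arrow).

ab->c; aca->c; bab->; bca->ba

  | bcab => bab => ε
  | bcc
  | bbbabaca => bbaca => bbc
  | abc => cc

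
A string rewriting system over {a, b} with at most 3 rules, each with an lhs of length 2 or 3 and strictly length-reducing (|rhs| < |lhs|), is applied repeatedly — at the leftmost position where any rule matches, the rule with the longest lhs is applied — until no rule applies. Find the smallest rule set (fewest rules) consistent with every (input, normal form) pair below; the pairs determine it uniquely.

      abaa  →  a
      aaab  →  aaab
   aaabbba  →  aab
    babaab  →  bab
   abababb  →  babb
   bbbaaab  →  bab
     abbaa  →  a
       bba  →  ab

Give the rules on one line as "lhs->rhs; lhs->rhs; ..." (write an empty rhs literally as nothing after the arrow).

aba->; bba->ab

  | abaa => a
  | aaab
  | aaabbba => aaabab => aab
  | babaab => bab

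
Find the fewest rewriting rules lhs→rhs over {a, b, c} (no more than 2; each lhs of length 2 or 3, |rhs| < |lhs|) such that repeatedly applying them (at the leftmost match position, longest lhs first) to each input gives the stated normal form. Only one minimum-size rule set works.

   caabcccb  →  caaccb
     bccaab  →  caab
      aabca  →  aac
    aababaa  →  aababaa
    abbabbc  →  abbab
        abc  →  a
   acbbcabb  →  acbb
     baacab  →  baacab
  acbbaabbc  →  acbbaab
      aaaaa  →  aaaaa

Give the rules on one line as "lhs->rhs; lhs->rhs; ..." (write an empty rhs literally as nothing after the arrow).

  | caabcccb => caaccb
  | bccaab => caab
  | aabca => aac
  | aababaa

bc->; bca->c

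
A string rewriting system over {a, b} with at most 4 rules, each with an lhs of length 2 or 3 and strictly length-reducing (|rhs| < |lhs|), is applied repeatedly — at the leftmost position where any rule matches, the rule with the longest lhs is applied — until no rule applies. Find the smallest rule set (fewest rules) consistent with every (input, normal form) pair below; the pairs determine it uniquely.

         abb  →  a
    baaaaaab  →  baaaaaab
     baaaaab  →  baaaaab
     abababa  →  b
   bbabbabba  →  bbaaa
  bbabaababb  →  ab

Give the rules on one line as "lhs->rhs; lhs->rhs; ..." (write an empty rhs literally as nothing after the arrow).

aba->; abb->a; bbb->a

  | abb => a
  | baaaaaab
  | baaaaab
  | abababa => baba => b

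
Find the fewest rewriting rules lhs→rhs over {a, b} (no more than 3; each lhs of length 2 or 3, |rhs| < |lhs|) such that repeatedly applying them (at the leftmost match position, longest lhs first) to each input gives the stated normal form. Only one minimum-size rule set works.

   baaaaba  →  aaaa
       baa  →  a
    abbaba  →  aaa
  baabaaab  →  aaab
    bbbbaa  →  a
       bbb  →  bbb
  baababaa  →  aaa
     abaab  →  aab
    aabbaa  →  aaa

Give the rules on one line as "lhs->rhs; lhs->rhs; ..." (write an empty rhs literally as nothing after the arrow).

  | baaaaba => aaaba => aaaa
  | baa => a
  | abbaba => ababa => aaba => aaa
  | baabaaab => abaaab => aaab

ba->a; baa->a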